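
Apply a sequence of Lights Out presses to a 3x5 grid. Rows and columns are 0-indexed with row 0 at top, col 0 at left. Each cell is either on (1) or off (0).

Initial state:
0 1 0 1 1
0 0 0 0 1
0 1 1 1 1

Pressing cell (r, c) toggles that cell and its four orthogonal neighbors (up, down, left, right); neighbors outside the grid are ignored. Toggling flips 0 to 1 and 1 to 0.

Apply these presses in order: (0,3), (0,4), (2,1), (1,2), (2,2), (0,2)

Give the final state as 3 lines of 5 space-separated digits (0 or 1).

After press 1 at (0,3):
0 1 1 0 0
0 0 0 1 1
0 1 1 1 1

After press 2 at (0,4):
0 1 1 1 1
0 0 0 1 0
0 1 1 1 1

After press 3 at (2,1):
0 1 1 1 1
0 1 0 1 0
1 0 0 1 1

After press 4 at (1,2):
0 1 0 1 1
0 0 1 0 0
1 0 1 1 1

After press 5 at (2,2):
0 1 0 1 1
0 0 0 0 0
1 1 0 0 1

After press 6 at (0,2):
0 0 1 0 1
0 0 1 0 0
1 1 0 0 1

Answer: 0 0 1 0 1
0 0 1 0 0
1 1 0 0 1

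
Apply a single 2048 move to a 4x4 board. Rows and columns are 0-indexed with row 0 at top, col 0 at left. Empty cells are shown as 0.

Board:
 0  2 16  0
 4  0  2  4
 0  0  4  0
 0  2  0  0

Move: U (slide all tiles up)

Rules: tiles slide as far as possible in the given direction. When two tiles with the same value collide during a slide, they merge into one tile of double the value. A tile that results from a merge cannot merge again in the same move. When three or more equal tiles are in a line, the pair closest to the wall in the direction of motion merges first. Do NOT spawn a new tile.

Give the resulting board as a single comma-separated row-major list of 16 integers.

Slide up:
col 0: [0, 4, 0, 0] -> [4, 0, 0, 0]
col 1: [2, 0, 0, 2] -> [4, 0, 0, 0]
col 2: [16, 2, 4, 0] -> [16, 2, 4, 0]
col 3: [0, 4, 0, 0] -> [4, 0, 0, 0]

Answer: 4, 4, 16, 4, 0, 0, 2, 0, 0, 0, 4, 0, 0, 0, 0, 0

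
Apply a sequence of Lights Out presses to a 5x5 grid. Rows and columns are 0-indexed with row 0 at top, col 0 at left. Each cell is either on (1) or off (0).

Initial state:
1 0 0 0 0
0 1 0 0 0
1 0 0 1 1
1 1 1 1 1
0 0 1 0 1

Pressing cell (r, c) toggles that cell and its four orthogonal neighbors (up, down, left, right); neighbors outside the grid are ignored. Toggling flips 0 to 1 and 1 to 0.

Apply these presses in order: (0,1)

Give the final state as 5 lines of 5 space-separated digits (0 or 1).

After press 1 at (0,1):
0 1 1 0 0
0 0 0 0 0
1 0 0 1 1
1 1 1 1 1
0 0 1 0 1

Answer: 0 1 1 0 0
0 0 0 0 0
1 0 0 1 1
1 1 1 1 1
0 0 1 0 1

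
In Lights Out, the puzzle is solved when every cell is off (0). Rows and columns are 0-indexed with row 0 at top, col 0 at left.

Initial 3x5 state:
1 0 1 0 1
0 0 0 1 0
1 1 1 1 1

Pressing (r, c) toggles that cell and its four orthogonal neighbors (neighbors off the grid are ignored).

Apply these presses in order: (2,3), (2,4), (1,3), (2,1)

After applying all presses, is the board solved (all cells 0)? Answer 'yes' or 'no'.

Answer: no

Derivation:
After press 1 at (2,3):
1 0 1 0 1
0 0 0 0 0
1 1 0 0 0

After press 2 at (2,4):
1 0 1 0 1
0 0 0 0 1
1 1 0 1 1

After press 3 at (1,3):
1 0 1 1 1
0 0 1 1 0
1 1 0 0 1

After press 4 at (2,1):
1 0 1 1 1
0 1 1 1 0
0 0 1 0 1

Lights still on: 9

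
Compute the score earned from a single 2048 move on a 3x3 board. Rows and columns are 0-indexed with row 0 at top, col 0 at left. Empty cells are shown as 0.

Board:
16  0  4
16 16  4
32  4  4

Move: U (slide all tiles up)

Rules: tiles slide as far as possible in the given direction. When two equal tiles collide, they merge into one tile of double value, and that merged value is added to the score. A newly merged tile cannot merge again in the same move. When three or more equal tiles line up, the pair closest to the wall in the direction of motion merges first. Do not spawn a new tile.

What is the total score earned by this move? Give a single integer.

Answer: 40

Derivation:
Slide up:
col 0: [16, 16, 32] -> [32, 32, 0]  score +32 (running 32)
col 1: [0, 16, 4] -> [16, 4, 0]  score +0 (running 32)
col 2: [4, 4, 4] -> [8, 4, 0]  score +8 (running 40)
Board after move:
32 16  8
32  4  4
 0  0  0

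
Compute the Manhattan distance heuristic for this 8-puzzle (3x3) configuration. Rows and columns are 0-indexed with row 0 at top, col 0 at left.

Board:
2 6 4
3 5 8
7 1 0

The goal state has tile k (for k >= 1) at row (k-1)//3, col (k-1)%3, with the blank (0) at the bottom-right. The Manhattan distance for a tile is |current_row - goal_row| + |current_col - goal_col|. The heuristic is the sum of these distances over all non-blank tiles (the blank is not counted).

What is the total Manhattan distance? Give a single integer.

Answer: 14

Derivation:
Tile 2: (0,0)->(0,1) = 1
Tile 6: (0,1)->(1,2) = 2
Tile 4: (0,2)->(1,0) = 3
Tile 3: (1,0)->(0,2) = 3
Tile 5: (1,1)->(1,1) = 0
Tile 8: (1,2)->(2,1) = 2
Tile 7: (2,0)->(2,0) = 0
Tile 1: (2,1)->(0,0) = 3
Sum: 1 + 2 + 3 + 3 + 0 + 2 + 0 + 3 = 14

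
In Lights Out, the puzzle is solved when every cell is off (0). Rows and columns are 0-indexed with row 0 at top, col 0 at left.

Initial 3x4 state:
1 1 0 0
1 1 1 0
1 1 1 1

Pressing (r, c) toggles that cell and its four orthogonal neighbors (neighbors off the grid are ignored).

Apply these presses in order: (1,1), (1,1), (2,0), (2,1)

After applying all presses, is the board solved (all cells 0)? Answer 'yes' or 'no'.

After press 1 at (1,1):
1 0 0 0
0 0 0 0
1 0 1 1

After press 2 at (1,1):
1 1 0 0
1 1 1 0
1 1 1 1

After press 3 at (2,0):
1 1 0 0
0 1 1 0
0 0 1 1

After press 4 at (2,1):
1 1 0 0
0 0 1 0
1 1 0 1

Lights still on: 6

Answer: no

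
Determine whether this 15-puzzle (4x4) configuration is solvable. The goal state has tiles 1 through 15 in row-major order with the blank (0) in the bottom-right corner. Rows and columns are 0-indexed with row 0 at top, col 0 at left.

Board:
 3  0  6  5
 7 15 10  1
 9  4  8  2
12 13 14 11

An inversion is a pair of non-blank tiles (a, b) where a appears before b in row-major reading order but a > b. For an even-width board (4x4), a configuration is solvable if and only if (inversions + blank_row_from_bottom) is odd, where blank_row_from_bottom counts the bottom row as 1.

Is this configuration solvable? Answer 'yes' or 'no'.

Inversions: 35
Blank is in row 0 (0-indexed from top), which is row 4 counting from the bottom (bottom = 1).
35 + 4 = 39, which is odd, so the puzzle is solvable.

Answer: yes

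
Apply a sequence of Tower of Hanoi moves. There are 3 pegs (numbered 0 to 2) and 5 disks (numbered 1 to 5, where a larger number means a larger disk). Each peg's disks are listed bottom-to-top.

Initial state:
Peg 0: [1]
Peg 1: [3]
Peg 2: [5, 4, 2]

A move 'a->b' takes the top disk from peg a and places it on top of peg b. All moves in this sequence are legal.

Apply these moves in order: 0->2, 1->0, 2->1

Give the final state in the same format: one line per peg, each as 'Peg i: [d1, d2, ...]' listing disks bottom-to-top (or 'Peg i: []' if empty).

After move 1 (0->2):
Peg 0: []
Peg 1: [3]
Peg 2: [5, 4, 2, 1]

After move 2 (1->0):
Peg 0: [3]
Peg 1: []
Peg 2: [5, 4, 2, 1]

After move 3 (2->1):
Peg 0: [3]
Peg 1: [1]
Peg 2: [5, 4, 2]

Answer: Peg 0: [3]
Peg 1: [1]
Peg 2: [5, 4, 2]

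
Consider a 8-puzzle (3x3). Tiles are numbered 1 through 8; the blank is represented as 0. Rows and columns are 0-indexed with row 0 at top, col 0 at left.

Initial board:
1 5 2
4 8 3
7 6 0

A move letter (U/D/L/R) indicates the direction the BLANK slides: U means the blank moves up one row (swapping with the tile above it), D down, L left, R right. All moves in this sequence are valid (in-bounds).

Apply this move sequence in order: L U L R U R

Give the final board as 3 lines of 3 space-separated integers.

Answer: 1 2 0
4 5 3
7 8 6

Derivation:
After move 1 (L):
1 5 2
4 8 3
7 0 6

After move 2 (U):
1 5 2
4 0 3
7 8 6

After move 3 (L):
1 5 2
0 4 3
7 8 6

After move 4 (R):
1 5 2
4 0 3
7 8 6

After move 5 (U):
1 0 2
4 5 3
7 8 6

After move 6 (R):
1 2 0
4 5 3
7 8 6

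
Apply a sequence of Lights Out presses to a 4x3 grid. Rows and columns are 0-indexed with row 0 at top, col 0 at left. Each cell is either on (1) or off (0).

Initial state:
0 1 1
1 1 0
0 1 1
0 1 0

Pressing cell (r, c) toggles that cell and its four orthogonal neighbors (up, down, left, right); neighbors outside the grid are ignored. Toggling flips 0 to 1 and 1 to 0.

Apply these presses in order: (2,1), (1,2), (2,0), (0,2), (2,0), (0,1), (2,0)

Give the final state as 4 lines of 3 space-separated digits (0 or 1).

After press 1 at (2,1):
0 1 1
1 0 0
1 0 0
0 0 0

After press 2 at (1,2):
0 1 0
1 1 1
1 0 1
0 0 0

After press 3 at (2,0):
0 1 0
0 1 1
0 1 1
1 0 0

After press 4 at (0,2):
0 0 1
0 1 0
0 1 1
1 0 0

After press 5 at (2,0):
0 0 1
1 1 0
1 0 1
0 0 0

After press 6 at (0,1):
1 1 0
1 0 0
1 0 1
0 0 0

After press 7 at (2,0):
1 1 0
0 0 0
0 1 1
1 0 0

Answer: 1 1 0
0 0 0
0 1 1
1 0 0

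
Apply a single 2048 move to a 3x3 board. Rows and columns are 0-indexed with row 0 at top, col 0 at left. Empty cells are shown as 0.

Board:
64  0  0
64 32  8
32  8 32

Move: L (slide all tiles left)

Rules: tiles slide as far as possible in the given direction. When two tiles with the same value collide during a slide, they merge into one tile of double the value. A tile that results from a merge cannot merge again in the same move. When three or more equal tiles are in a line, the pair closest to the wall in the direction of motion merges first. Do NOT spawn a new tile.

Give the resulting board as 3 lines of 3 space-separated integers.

Slide left:
row 0: [64, 0, 0] -> [64, 0, 0]
row 1: [64, 32, 8] -> [64, 32, 8]
row 2: [32, 8, 32] -> [32, 8, 32]

Answer: 64  0  0
64 32  8
32  8 32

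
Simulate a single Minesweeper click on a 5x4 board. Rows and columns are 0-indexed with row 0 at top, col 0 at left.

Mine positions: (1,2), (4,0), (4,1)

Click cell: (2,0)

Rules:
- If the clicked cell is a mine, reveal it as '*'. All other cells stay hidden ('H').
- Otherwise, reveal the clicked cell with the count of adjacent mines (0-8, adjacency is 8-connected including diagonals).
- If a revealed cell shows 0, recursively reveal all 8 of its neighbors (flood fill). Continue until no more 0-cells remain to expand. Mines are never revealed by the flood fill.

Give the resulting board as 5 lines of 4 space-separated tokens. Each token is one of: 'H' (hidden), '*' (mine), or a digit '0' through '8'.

0 1 H H
0 1 H H
0 1 H H
2 2 H H
H H H H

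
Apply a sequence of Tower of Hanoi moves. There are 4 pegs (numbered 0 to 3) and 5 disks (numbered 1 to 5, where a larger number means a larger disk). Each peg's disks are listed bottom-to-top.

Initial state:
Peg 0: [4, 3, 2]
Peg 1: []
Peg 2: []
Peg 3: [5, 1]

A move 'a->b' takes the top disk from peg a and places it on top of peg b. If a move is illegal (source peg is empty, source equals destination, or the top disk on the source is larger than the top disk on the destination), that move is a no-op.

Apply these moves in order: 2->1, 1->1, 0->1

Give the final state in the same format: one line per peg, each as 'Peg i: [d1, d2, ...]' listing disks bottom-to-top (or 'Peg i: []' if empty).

Answer: Peg 0: [4, 3]
Peg 1: [2]
Peg 2: []
Peg 3: [5, 1]

Derivation:
After move 1 (2->1):
Peg 0: [4, 3, 2]
Peg 1: []
Peg 2: []
Peg 3: [5, 1]

After move 2 (1->1):
Peg 0: [4, 3, 2]
Peg 1: []
Peg 2: []
Peg 3: [5, 1]

After move 3 (0->1):
Peg 0: [4, 3]
Peg 1: [2]
Peg 2: []
Peg 3: [5, 1]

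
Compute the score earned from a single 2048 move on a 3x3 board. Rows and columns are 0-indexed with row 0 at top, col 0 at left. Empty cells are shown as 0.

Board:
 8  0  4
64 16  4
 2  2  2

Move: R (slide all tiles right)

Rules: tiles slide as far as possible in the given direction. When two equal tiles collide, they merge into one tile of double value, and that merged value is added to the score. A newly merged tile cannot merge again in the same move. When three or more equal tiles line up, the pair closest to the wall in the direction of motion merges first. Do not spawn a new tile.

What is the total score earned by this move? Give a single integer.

Answer: 4

Derivation:
Slide right:
row 0: [8, 0, 4] -> [0, 8, 4]  score +0 (running 0)
row 1: [64, 16, 4] -> [64, 16, 4]  score +0 (running 0)
row 2: [2, 2, 2] -> [0, 2, 4]  score +4 (running 4)
Board after move:
 0  8  4
64 16  4
 0  2  4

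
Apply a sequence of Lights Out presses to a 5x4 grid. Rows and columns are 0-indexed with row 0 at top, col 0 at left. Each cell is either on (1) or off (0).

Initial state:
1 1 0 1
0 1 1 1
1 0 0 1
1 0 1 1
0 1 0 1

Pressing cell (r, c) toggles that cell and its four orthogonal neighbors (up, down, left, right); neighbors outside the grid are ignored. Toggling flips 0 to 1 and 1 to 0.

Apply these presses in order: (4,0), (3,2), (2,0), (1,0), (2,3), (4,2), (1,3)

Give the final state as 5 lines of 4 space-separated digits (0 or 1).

Answer: 0 1 0 0
0 0 0 1
1 1 0 1
1 1 1 1
1 1 0 0

Derivation:
After press 1 at (4,0):
1 1 0 1
0 1 1 1
1 0 0 1
0 0 1 1
1 0 0 1

After press 2 at (3,2):
1 1 0 1
0 1 1 1
1 0 1 1
0 1 0 0
1 0 1 1

After press 3 at (2,0):
1 1 0 1
1 1 1 1
0 1 1 1
1 1 0 0
1 0 1 1

After press 4 at (1,0):
0 1 0 1
0 0 1 1
1 1 1 1
1 1 0 0
1 0 1 1

After press 5 at (2,3):
0 1 0 1
0 0 1 0
1 1 0 0
1 1 0 1
1 0 1 1

After press 6 at (4,2):
0 1 0 1
0 0 1 0
1 1 0 0
1 1 1 1
1 1 0 0

After press 7 at (1,3):
0 1 0 0
0 0 0 1
1 1 0 1
1 1 1 1
1 1 0 0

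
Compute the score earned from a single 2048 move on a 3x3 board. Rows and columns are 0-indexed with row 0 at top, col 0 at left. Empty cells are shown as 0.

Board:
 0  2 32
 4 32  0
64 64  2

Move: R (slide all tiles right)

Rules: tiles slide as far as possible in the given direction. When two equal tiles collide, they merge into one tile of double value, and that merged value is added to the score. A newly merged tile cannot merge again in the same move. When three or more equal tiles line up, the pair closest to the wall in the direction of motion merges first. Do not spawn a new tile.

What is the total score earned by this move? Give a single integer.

Slide right:
row 0: [0, 2, 32] -> [0, 2, 32]  score +0 (running 0)
row 1: [4, 32, 0] -> [0, 4, 32]  score +0 (running 0)
row 2: [64, 64, 2] -> [0, 128, 2]  score +128 (running 128)
Board after move:
  0   2  32
  0   4  32
  0 128   2

Answer: 128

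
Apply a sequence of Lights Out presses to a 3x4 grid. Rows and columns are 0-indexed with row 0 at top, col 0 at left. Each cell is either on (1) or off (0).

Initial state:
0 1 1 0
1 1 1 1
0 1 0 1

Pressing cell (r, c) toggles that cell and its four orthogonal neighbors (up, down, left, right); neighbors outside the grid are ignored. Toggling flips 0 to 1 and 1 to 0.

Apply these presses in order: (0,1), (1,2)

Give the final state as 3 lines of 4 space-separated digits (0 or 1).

After press 1 at (0,1):
1 0 0 0
1 0 1 1
0 1 0 1

After press 2 at (1,2):
1 0 1 0
1 1 0 0
0 1 1 1

Answer: 1 0 1 0
1 1 0 0
0 1 1 1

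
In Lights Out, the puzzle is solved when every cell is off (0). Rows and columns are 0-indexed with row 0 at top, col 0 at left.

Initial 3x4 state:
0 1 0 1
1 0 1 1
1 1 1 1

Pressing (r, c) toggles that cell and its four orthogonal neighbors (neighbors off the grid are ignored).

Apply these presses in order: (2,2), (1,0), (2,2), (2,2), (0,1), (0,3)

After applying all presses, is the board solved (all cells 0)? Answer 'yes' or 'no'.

After press 1 at (2,2):
0 1 0 1
1 0 0 1
1 0 0 0

After press 2 at (1,0):
1 1 0 1
0 1 0 1
0 0 0 0

After press 3 at (2,2):
1 1 0 1
0 1 1 1
0 1 1 1

After press 4 at (2,2):
1 1 0 1
0 1 0 1
0 0 0 0

After press 5 at (0,1):
0 0 1 1
0 0 0 1
0 0 0 0

After press 6 at (0,3):
0 0 0 0
0 0 0 0
0 0 0 0

Lights still on: 0

Answer: yes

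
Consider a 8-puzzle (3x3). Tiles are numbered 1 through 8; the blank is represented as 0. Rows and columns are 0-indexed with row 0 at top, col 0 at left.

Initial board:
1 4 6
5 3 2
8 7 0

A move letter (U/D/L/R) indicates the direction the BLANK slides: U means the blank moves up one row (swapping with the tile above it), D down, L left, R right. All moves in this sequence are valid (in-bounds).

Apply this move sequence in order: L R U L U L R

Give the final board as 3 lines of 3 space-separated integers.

After move 1 (L):
1 4 6
5 3 2
8 0 7

After move 2 (R):
1 4 6
5 3 2
8 7 0

After move 3 (U):
1 4 6
5 3 0
8 7 2

After move 4 (L):
1 4 6
5 0 3
8 7 2

After move 5 (U):
1 0 6
5 4 3
8 7 2

After move 6 (L):
0 1 6
5 4 3
8 7 2

After move 7 (R):
1 0 6
5 4 3
8 7 2

Answer: 1 0 6
5 4 3
8 7 2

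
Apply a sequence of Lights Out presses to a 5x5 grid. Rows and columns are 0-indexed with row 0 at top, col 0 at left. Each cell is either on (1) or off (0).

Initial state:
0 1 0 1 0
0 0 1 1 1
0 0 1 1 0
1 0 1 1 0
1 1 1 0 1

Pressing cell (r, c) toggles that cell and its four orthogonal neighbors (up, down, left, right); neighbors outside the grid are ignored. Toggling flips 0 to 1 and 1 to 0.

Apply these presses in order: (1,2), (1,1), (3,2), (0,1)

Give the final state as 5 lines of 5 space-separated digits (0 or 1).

After press 1 at (1,2):
0 1 1 1 0
0 1 0 0 1
0 0 0 1 0
1 0 1 1 0
1 1 1 0 1

After press 2 at (1,1):
0 0 1 1 0
1 0 1 0 1
0 1 0 1 0
1 0 1 1 0
1 1 1 0 1

After press 3 at (3,2):
0 0 1 1 0
1 0 1 0 1
0 1 1 1 0
1 1 0 0 0
1 1 0 0 1

After press 4 at (0,1):
1 1 0 1 0
1 1 1 0 1
0 1 1 1 0
1 1 0 0 0
1 1 0 0 1

Answer: 1 1 0 1 0
1 1 1 0 1
0 1 1 1 0
1 1 0 0 0
1 1 0 0 1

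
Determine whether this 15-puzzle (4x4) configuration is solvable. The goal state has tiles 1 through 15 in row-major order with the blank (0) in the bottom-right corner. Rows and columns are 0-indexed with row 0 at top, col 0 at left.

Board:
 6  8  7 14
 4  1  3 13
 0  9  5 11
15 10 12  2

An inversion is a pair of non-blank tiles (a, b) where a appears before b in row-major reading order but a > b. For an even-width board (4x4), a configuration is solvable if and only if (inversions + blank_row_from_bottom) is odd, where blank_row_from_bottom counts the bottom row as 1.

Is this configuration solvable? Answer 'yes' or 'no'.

Answer: no

Derivation:
Inversions: 46
Blank is in row 2 (0-indexed from top), which is row 2 counting from the bottom (bottom = 1).
46 + 2 = 48, which is even, so the puzzle is not solvable.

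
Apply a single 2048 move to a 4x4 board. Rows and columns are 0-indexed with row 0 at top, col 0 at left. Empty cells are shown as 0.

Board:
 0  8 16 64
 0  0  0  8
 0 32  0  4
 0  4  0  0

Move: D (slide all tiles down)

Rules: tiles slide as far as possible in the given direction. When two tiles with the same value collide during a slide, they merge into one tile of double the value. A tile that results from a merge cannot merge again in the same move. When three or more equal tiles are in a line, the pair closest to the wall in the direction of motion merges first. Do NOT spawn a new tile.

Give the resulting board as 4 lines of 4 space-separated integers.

Slide down:
col 0: [0, 0, 0, 0] -> [0, 0, 0, 0]
col 1: [8, 0, 32, 4] -> [0, 8, 32, 4]
col 2: [16, 0, 0, 0] -> [0, 0, 0, 16]
col 3: [64, 8, 4, 0] -> [0, 64, 8, 4]

Answer:  0  0  0  0
 0  8  0 64
 0 32  0  8
 0  4 16  4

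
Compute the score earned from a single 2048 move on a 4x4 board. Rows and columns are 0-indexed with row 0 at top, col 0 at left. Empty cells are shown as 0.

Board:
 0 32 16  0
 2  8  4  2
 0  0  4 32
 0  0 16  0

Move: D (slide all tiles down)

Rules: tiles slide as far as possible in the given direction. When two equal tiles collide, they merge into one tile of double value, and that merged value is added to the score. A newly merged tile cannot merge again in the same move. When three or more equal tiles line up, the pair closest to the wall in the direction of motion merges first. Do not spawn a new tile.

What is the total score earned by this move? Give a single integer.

Answer: 8

Derivation:
Slide down:
col 0: [0, 2, 0, 0] -> [0, 0, 0, 2]  score +0 (running 0)
col 1: [32, 8, 0, 0] -> [0, 0, 32, 8]  score +0 (running 0)
col 2: [16, 4, 4, 16] -> [0, 16, 8, 16]  score +8 (running 8)
col 3: [0, 2, 32, 0] -> [0, 0, 2, 32]  score +0 (running 8)
Board after move:
 0  0  0  0
 0  0 16  0
 0 32  8  2
 2  8 16 32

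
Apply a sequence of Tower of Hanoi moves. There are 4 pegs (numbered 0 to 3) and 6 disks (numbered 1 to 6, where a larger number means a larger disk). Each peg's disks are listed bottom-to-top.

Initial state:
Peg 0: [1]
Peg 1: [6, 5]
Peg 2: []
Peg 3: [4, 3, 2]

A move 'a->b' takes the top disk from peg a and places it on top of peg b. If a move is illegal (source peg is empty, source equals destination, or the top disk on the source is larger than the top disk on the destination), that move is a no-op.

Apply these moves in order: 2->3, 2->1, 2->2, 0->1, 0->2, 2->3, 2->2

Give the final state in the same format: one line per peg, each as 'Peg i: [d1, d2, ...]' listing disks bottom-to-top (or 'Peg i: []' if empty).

After move 1 (2->3):
Peg 0: [1]
Peg 1: [6, 5]
Peg 2: []
Peg 3: [4, 3, 2]

After move 2 (2->1):
Peg 0: [1]
Peg 1: [6, 5]
Peg 2: []
Peg 3: [4, 3, 2]

After move 3 (2->2):
Peg 0: [1]
Peg 1: [6, 5]
Peg 2: []
Peg 3: [4, 3, 2]

After move 4 (0->1):
Peg 0: []
Peg 1: [6, 5, 1]
Peg 2: []
Peg 3: [4, 3, 2]

After move 5 (0->2):
Peg 0: []
Peg 1: [6, 5, 1]
Peg 2: []
Peg 3: [4, 3, 2]

After move 6 (2->3):
Peg 0: []
Peg 1: [6, 5, 1]
Peg 2: []
Peg 3: [4, 3, 2]

After move 7 (2->2):
Peg 0: []
Peg 1: [6, 5, 1]
Peg 2: []
Peg 3: [4, 3, 2]

Answer: Peg 0: []
Peg 1: [6, 5, 1]
Peg 2: []
Peg 3: [4, 3, 2]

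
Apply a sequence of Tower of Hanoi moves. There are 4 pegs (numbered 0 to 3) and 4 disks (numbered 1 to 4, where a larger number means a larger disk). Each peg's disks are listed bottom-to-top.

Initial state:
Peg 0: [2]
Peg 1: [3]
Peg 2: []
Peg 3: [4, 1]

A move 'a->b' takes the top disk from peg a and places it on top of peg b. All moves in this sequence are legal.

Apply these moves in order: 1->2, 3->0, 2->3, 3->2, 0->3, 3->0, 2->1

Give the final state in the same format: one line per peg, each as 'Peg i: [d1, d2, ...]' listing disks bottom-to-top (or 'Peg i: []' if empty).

Answer: Peg 0: [2, 1]
Peg 1: [3]
Peg 2: []
Peg 3: [4]

Derivation:
After move 1 (1->2):
Peg 0: [2]
Peg 1: []
Peg 2: [3]
Peg 3: [4, 1]

After move 2 (3->0):
Peg 0: [2, 1]
Peg 1: []
Peg 2: [3]
Peg 3: [4]

After move 3 (2->3):
Peg 0: [2, 1]
Peg 1: []
Peg 2: []
Peg 3: [4, 3]

After move 4 (3->2):
Peg 0: [2, 1]
Peg 1: []
Peg 2: [3]
Peg 3: [4]

After move 5 (0->3):
Peg 0: [2]
Peg 1: []
Peg 2: [3]
Peg 3: [4, 1]

After move 6 (3->0):
Peg 0: [2, 1]
Peg 1: []
Peg 2: [3]
Peg 3: [4]

After move 7 (2->1):
Peg 0: [2, 1]
Peg 1: [3]
Peg 2: []
Peg 3: [4]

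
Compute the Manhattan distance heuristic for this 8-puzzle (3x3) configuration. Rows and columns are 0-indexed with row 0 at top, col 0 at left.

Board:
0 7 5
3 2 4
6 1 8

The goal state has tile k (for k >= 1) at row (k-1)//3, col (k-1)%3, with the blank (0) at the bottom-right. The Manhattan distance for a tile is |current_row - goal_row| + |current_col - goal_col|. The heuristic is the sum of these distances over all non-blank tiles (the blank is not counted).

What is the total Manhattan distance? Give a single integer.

Answer: 18

Derivation:
Tile 7: (0,1)->(2,0) = 3
Tile 5: (0,2)->(1,1) = 2
Tile 3: (1,0)->(0,2) = 3
Tile 2: (1,1)->(0,1) = 1
Tile 4: (1,2)->(1,0) = 2
Tile 6: (2,0)->(1,2) = 3
Tile 1: (2,1)->(0,0) = 3
Tile 8: (2,2)->(2,1) = 1
Sum: 3 + 2 + 3 + 1 + 2 + 3 + 3 + 1 = 18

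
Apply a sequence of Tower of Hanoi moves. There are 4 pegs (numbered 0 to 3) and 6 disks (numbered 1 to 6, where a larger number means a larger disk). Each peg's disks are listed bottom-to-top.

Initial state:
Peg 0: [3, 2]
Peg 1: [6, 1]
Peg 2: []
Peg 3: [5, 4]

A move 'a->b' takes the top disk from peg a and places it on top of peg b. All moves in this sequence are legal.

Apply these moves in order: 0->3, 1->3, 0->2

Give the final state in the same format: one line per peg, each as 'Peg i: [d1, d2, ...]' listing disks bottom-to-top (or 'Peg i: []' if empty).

Answer: Peg 0: []
Peg 1: [6]
Peg 2: [3]
Peg 3: [5, 4, 2, 1]

Derivation:
After move 1 (0->3):
Peg 0: [3]
Peg 1: [6, 1]
Peg 2: []
Peg 3: [5, 4, 2]

After move 2 (1->3):
Peg 0: [3]
Peg 1: [6]
Peg 2: []
Peg 3: [5, 4, 2, 1]

After move 3 (0->2):
Peg 0: []
Peg 1: [6]
Peg 2: [3]
Peg 3: [5, 4, 2, 1]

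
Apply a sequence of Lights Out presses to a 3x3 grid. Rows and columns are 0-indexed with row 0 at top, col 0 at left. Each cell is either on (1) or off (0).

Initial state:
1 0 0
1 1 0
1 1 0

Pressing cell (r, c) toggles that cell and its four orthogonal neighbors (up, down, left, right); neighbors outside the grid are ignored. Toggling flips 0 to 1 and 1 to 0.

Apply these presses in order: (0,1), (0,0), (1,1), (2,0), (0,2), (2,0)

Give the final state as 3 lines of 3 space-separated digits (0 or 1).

Answer: 1 0 0
1 1 0
1 0 0

Derivation:
After press 1 at (0,1):
0 1 1
1 0 0
1 1 0

After press 2 at (0,0):
1 0 1
0 0 0
1 1 0

After press 3 at (1,1):
1 1 1
1 1 1
1 0 0

After press 4 at (2,0):
1 1 1
0 1 1
0 1 0

After press 5 at (0,2):
1 0 0
0 1 0
0 1 0

After press 6 at (2,0):
1 0 0
1 1 0
1 0 0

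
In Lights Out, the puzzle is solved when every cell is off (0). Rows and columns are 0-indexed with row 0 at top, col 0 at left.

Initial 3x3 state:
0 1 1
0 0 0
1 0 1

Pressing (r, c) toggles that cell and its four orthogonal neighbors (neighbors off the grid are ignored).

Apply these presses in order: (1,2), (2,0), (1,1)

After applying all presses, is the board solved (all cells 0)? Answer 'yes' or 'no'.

Answer: yes

Derivation:
After press 1 at (1,2):
0 1 0
0 1 1
1 0 0

After press 2 at (2,0):
0 1 0
1 1 1
0 1 0

After press 3 at (1,1):
0 0 0
0 0 0
0 0 0

Lights still on: 0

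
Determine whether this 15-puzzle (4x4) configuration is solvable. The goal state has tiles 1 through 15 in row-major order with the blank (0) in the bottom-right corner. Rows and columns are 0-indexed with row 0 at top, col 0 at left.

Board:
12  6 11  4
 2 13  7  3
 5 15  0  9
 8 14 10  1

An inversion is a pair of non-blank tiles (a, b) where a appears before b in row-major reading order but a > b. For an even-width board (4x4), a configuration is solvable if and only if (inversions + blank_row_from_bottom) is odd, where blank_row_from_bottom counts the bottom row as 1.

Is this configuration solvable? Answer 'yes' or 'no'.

Answer: no

Derivation:
Inversions: 52
Blank is in row 2 (0-indexed from top), which is row 2 counting from the bottom (bottom = 1).
52 + 2 = 54, which is even, so the puzzle is not solvable.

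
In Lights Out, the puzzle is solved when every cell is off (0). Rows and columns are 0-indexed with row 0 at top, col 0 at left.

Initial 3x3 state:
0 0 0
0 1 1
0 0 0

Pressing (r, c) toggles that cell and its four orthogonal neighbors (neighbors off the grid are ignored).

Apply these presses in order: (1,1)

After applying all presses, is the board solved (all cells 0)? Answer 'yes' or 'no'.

After press 1 at (1,1):
0 1 0
1 0 0
0 1 0

Lights still on: 3

Answer: no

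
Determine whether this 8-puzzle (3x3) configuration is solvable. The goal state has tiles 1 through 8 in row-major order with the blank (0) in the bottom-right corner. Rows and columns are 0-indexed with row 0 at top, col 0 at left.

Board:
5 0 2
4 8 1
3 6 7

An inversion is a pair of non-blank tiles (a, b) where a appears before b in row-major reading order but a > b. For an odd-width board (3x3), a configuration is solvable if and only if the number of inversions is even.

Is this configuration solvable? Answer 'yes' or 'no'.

Inversions (pairs i<j in row-major order where tile[i] > tile[j] > 0): 11
11 is odd, so the puzzle is not solvable.

Answer: no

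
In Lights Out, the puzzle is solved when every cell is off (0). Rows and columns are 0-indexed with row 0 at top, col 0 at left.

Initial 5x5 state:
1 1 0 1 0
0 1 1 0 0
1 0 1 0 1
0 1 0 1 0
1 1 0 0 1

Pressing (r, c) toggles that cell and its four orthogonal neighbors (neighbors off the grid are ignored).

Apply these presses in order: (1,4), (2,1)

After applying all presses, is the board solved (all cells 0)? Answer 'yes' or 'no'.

Answer: no

Derivation:
After press 1 at (1,4):
1 1 0 1 1
0 1 1 1 1
1 0 1 0 0
0 1 0 1 0
1 1 0 0 1

After press 2 at (2,1):
1 1 0 1 1
0 0 1 1 1
0 1 0 0 0
0 0 0 1 0
1 1 0 0 1

Lights still on: 12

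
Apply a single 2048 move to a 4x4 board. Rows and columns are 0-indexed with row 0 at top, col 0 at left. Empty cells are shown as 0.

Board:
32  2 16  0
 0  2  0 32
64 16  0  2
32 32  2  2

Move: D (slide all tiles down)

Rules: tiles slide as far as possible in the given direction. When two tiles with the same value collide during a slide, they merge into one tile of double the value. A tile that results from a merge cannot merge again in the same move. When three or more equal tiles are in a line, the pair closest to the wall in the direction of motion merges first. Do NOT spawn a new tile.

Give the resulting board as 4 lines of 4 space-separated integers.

Slide down:
col 0: [32, 0, 64, 32] -> [0, 32, 64, 32]
col 1: [2, 2, 16, 32] -> [0, 4, 16, 32]
col 2: [16, 0, 0, 2] -> [0, 0, 16, 2]
col 3: [0, 32, 2, 2] -> [0, 0, 32, 4]

Answer:  0  0  0  0
32  4  0  0
64 16 16 32
32 32  2  4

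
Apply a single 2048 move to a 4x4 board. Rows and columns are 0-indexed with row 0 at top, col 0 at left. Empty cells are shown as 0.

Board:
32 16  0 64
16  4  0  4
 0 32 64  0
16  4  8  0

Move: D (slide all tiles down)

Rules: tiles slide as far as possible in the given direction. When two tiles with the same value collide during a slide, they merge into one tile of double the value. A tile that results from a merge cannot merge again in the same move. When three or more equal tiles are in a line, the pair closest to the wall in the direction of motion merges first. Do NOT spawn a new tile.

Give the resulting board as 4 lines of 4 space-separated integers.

Answer:  0 16  0  0
 0  4  0  0
32 32 64 64
32  4  8  4

Derivation:
Slide down:
col 0: [32, 16, 0, 16] -> [0, 0, 32, 32]
col 1: [16, 4, 32, 4] -> [16, 4, 32, 4]
col 2: [0, 0, 64, 8] -> [0, 0, 64, 8]
col 3: [64, 4, 0, 0] -> [0, 0, 64, 4]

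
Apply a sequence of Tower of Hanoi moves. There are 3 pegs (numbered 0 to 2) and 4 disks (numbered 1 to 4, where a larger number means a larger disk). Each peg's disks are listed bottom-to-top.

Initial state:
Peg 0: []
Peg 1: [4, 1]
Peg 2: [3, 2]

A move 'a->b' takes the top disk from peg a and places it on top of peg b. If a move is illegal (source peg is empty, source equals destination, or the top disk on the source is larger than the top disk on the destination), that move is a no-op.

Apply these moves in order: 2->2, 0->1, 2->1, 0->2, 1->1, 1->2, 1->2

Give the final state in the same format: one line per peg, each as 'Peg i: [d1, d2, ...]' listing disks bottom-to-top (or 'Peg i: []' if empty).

Answer: Peg 0: []
Peg 1: [4]
Peg 2: [3, 2, 1]

Derivation:
After move 1 (2->2):
Peg 0: []
Peg 1: [4, 1]
Peg 2: [3, 2]

After move 2 (0->1):
Peg 0: []
Peg 1: [4, 1]
Peg 2: [3, 2]

After move 3 (2->1):
Peg 0: []
Peg 1: [4, 1]
Peg 2: [3, 2]

After move 4 (0->2):
Peg 0: []
Peg 1: [4, 1]
Peg 2: [3, 2]

After move 5 (1->1):
Peg 0: []
Peg 1: [4, 1]
Peg 2: [3, 2]

After move 6 (1->2):
Peg 0: []
Peg 1: [4]
Peg 2: [3, 2, 1]

After move 7 (1->2):
Peg 0: []
Peg 1: [4]
Peg 2: [3, 2, 1]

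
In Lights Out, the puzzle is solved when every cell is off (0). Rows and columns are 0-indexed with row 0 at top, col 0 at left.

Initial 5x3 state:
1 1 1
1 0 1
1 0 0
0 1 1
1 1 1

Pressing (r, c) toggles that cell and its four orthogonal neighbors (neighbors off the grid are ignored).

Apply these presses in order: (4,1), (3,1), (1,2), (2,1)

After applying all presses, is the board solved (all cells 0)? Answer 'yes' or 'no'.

Answer: no

Derivation:
After press 1 at (4,1):
1 1 1
1 0 1
1 0 0
0 0 1
0 0 0

After press 2 at (3,1):
1 1 1
1 0 1
1 1 0
1 1 0
0 1 0

After press 3 at (1,2):
1 1 0
1 1 0
1 1 1
1 1 0
0 1 0

After press 4 at (2,1):
1 1 0
1 0 0
0 0 0
1 0 0
0 1 0

Lights still on: 5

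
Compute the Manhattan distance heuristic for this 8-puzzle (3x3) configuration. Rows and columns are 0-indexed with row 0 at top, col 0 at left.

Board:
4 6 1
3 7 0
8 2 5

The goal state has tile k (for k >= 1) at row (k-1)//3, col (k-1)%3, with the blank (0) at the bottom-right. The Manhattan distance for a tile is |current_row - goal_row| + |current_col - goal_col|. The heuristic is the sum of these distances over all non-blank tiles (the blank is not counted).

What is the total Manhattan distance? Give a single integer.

Tile 4: (0,0)->(1,0) = 1
Tile 6: (0,1)->(1,2) = 2
Tile 1: (0,2)->(0,0) = 2
Tile 3: (1,0)->(0,2) = 3
Tile 7: (1,1)->(2,0) = 2
Tile 8: (2,0)->(2,1) = 1
Tile 2: (2,1)->(0,1) = 2
Tile 5: (2,2)->(1,1) = 2
Sum: 1 + 2 + 2 + 3 + 2 + 1 + 2 + 2 = 15

Answer: 15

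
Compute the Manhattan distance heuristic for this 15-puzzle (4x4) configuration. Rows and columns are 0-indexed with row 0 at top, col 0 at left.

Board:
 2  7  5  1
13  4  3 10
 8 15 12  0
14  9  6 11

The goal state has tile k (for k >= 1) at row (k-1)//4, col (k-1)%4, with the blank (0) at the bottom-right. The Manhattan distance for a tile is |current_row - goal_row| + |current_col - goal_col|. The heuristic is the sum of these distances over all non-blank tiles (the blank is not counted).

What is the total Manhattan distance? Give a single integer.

Answer: 33

Derivation:
Tile 2: (0,0)->(0,1) = 1
Tile 7: (0,1)->(1,2) = 2
Tile 5: (0,2)->(1,0) = 3
Tile 1: (0,3)->(0,0) = 3
Tile 13: (1,0)->(3,0) = 2
Tile 4: (1,1)->(0,3) = 3
Tile 3: (1,2)->(0,2) = 1
Tile 10: (1,3)->(2,1) = 3
Tile 8: (2,0)->(1,3) = 4
Tile 15: (2,1)->(3,2) = 2
Tile 12: (2,2)->(2,3) = 1
Tile 14: (3,0)->(3,1) = 1
Tile 9: (3,1)->(2,0) = 2
Tile 6: (3,2)->(1,1) = 3
Tile 11: (3,3)->(2,2) = 2
Sum: 1 + 2 + 3 + 3 + 2 + 3 + 1 + 3 + 4 + 2 + 1 + 1 + 2 + 3 + 2 = 33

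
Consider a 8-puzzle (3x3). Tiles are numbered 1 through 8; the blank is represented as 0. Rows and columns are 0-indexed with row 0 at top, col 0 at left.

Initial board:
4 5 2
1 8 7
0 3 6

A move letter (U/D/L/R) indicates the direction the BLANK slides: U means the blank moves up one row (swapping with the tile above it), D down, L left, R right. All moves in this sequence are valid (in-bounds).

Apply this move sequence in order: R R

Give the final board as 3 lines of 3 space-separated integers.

After move 1 (R):
4 5 2
1 8 7
3 0 6

After move 2 (R):
4 5 2
1 8 7
3 6 0

Answer: 4 5 2
1 8 7
3 6 0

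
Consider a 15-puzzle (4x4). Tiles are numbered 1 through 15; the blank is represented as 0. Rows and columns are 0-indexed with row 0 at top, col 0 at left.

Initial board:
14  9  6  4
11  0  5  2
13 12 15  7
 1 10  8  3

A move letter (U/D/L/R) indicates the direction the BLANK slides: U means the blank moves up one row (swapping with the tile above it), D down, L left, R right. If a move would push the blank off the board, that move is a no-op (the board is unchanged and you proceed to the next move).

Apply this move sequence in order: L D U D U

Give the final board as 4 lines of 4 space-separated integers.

After move 1 (L):
14  9  6  4
 0 11  5  2
13 12 15  7
 1 10  8  3

After move 2 (D):
14  9  6  4
13 11  5  2
 0 12 15  7
 1 10  8  3

After move 3 (U):
14  9  6  4
 0 11  5  2
13 12 15  7
 1 10  8  3

After move 4 (D):
14  9  6  4
13 11  5  2
 0 12 15  7
 1 10  8  3

After move 5 (U):
14  9  6  4
 0 11  5  2
13 12 15  7
 1 10  8  3

Answer: 14  9  6  4
 0 11  5  2
13 12 15  7
 1 10  8  3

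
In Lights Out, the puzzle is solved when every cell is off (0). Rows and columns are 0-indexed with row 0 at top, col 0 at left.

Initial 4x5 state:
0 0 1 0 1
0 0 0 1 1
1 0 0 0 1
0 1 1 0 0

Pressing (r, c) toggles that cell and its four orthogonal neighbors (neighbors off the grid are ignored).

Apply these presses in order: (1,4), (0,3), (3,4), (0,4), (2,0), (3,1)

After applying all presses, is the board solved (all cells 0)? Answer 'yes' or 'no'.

Answer: no

Derivation:
After press 1 at (1,4):
0 0 1 0 0
0 0 0 0 0
1 0 0 0 0
0 1 1 0 0

After press 2 at (0,3):
0 0 0 1 1
0 0 0 1 0
1 0 0 0 0
0 1 1 0 0

After press 3 at (3,4):
0 0 0 1 1
0 0 0 1 0
1 0 0 0 1
0 1 1 1 1

After press 4 at (0,4):
0 0 0 0 0
0 0 0 1 1
1 0 0 0 1
0 1 1 1 1

After press 5 at (2,0):
0 0 0 0 0
1 0 0 1 1
0 1 0 0 1
1 1 1 1 1

After press 6 at (3,1):
0 0 0 0 0
1 0 0 1 1
0 0 0 0 1
0 0 0 1 1

Lights still on: 6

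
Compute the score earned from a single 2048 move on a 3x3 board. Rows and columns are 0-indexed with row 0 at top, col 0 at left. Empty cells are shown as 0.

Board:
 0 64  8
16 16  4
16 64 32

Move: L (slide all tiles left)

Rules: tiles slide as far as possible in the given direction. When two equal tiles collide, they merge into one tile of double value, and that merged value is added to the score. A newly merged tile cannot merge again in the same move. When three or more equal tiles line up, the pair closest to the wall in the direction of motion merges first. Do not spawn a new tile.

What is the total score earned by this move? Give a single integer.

Answer: 32

Derivation:
Slide left:
row 0: [0, 64, 8] -> [64, 8, 0]  score +0 (running 0)
row 1: [16, 16, 4] -> [32, 4, 0]  score +32 (running 32)
row 2: [16, 64, 32] -> [16, 64, 32]  score +0 (running 32)
Board after move:
64  8  0
32  4  0
16 64 32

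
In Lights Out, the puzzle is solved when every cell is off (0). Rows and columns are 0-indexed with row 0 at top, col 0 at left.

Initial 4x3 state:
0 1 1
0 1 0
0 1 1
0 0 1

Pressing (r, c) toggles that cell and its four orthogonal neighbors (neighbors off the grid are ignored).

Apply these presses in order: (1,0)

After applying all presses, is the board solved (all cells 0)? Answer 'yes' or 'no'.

Answer: no

Derivation:
After press 1 at (1,0):
1 1 1
1 0 0
1 1 1
0 0 1

Lights still on: 8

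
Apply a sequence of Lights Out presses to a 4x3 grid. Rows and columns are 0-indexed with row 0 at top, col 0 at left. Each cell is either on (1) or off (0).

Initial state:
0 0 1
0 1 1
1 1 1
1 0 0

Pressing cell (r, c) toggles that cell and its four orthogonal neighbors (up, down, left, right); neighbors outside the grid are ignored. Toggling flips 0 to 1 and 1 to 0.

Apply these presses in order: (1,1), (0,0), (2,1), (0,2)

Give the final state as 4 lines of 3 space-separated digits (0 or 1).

After press 1 at (1,1):
0 1 1
1 0 0
1 0 1
1 0 0

After press 2 at (0,0):
1 0 1
0 0 0
1 0 1
1 0 0

After press 3 at (2,1):
1 0 1
0 1 0
0 1 0
1 1 0

After press 4 at (0,2):
1 1 0
0 1 1
0 1 0
1 1 0

Answer: 1 1 0
0 1 1
0 1 0
1 1 0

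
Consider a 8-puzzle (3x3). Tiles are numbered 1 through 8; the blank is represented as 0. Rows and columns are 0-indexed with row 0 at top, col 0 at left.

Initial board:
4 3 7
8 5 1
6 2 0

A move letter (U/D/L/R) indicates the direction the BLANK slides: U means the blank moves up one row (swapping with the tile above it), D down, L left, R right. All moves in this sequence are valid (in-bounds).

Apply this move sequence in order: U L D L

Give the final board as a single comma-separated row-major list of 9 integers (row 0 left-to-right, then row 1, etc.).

Answer: 4, 3, 7, 8, 2, 5, 0, 6, 1

Derivation:
After move 1 (U):
4 3 7
8 5 0
6 2 1

After move 2 (L):
4 3 7
8 0 5
6 2 1

After move 3 (D):
4 3 7
8 2 5
6 0 1

After move 4 (L):
4 3 7
8 2 5
0 6 1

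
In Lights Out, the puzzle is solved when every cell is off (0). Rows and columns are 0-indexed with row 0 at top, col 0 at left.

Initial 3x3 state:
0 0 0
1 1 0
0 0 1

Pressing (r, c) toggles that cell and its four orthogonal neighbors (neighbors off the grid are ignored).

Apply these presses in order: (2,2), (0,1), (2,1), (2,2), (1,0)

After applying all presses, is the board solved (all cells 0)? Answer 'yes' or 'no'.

Answer: no

Derivation:
After press 1 at (2,2):
0 0 0
1 1 1
0 1 0

After press 2 at (0,1):
1 1 1
1 0 1
0 1 0

After press 3 at (2,1):
1 1 1
1 1 1
1 0 1

After press 4 at (2,2):
1 1 1
1 1 0
1 1 0

After press 5 at (1,0):
0 1 1
0 0 0
0 1 0

Lights still on: 3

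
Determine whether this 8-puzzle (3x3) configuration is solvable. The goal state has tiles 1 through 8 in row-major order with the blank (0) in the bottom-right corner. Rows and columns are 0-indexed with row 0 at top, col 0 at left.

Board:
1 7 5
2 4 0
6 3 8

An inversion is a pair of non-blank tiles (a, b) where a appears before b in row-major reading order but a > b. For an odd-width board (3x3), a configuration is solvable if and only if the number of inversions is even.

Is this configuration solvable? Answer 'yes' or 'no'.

Answer: yes

Derivation:
Inversions (pairs i<j in row-major order where tile[i] > tile[j] > 0): 10
10 is even, so the puzzle is solvable.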